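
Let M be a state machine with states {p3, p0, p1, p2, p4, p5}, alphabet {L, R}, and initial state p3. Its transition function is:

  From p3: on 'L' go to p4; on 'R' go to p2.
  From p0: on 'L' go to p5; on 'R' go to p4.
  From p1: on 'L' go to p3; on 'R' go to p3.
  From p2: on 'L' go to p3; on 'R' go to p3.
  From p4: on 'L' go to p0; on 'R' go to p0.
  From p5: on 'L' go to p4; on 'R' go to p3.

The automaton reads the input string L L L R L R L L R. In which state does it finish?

p3 → p4 → p0 → p5 → p3 → p4 → p0 → p5 → p4 → p0

p0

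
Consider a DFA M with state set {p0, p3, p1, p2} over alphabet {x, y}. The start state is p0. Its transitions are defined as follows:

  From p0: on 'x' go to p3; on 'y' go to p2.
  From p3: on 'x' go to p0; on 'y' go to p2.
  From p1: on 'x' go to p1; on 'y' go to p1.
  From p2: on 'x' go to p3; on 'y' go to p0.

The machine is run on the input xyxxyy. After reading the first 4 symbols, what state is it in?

p0 → p3 → p2 → p3 → p0
After 4 symbols: p0.

p0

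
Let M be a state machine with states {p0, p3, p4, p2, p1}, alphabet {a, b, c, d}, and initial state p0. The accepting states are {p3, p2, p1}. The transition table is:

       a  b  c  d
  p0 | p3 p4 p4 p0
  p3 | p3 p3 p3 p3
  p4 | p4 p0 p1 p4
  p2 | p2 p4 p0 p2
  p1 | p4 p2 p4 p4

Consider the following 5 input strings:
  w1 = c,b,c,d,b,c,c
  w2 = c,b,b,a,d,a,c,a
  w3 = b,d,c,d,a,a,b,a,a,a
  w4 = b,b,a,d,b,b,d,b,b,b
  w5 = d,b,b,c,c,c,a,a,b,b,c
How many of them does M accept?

4

w1: p0 → p4 → p0 → p4 → p4 → p0 → p4 → p1  → end p1, accepted
w2: p0 → p4 → p0 → p4 → p4 → p4 → p4 → p1 → p4  → end p4, rejected
w3: p0 → p4 → p4 → p1 → p4 → p4 → p4 → p0 → p3 → p3 → p3  → end p3, accepted
w4: p0 → p4 → p0 → p3 → p3 → p3 → p3 → p3 → p3 → p3 → p3  → end p3, accepted
w5: p0 → p0 → p4 → p0 → p4 → p1 → p4 → p4 → p4 → p0 → p4 → p1  → end p1, accepted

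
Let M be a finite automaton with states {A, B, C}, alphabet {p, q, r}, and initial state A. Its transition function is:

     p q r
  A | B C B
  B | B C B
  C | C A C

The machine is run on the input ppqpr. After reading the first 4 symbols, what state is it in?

C

Trace: A -p-> B -p-> B -q-> C -p-> C
After 4 symbols: C.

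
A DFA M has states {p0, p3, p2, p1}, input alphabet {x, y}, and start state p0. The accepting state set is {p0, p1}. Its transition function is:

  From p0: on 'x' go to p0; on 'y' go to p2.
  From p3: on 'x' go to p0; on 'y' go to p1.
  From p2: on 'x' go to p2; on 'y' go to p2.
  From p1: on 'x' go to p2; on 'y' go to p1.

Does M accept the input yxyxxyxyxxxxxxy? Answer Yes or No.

Trace: p0 -y-> p2 -x-> p2 -y-> p2 -x-> p2 -x-> p2 -y-> p2 -x-> p2 -y-> p2 -x-> p2 -x-> p2 -x-> p2 -x-> p2 -x-> p2 -x-> p2 -y-> p2
End state p2 is not accepting.

No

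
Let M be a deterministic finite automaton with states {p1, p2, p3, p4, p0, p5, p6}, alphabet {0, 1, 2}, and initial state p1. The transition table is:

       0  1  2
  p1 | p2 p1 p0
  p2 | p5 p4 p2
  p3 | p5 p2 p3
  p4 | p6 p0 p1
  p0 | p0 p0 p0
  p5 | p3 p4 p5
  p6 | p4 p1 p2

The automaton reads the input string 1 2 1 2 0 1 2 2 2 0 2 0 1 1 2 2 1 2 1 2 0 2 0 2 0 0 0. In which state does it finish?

p0

start at p1
read '1': p1 → p1
read '2': p1 → p0
read '1': p0 → p0
read '2': p0 → p0
read '0': p0 → p0
read '1': p0 → p0
read '2': p0 → p0
read '2': p0 → p0
read '2': p0 → p0
read '0': p0 → p0
read '2': p0 → p0
read '0': p0 → p0
read '1': p0 → p0
read '1': p0 → p0
read '2': p0 → p0
read '2': p0 → p0
read '1': p0 → p0
read '2': p0 → p0
read '1': p0 → p0
read '2': p0 → p0
read '0': p0 → p0
read '2': p0 → p0
read '0': p0 → p0
read '2': p0 → p0
read '0': p0 → p0
read '0': p0 → p0
read '0': p0 → p0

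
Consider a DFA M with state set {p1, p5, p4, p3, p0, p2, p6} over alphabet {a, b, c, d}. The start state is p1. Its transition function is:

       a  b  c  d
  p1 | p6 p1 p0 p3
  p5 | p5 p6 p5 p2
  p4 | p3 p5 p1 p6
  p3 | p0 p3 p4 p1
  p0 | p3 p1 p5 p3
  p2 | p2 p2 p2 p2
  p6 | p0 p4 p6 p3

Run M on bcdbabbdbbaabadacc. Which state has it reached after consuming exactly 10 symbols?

Trace: p1 -b-> p1 -c-> p0 -d-> p3 -b-> p3 -a-> p0 -b-> p1 -b-> p1 -d-> p3 -b-> p3 -b-> p3
After 10 symbols: p3.

p3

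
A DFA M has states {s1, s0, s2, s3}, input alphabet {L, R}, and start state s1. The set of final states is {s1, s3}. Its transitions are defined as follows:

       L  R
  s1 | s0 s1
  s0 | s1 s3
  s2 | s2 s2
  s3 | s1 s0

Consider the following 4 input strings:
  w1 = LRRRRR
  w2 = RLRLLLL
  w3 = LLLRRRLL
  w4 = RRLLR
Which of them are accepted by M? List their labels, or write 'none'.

w1:
  start at s1
  read 'L': s1 → s0
  read 'R': s0 → s3
  read 'R': s3 → s0
  read 'R': s0 → s3
  read 'R': s3 → s0
  read 'R': s0 → s3
  end s3, accepted
w2:
  start at s1
  read 'R': s1 → s1
  read 'L': s1 → s0
  read 'R': s0 → s3
  read 'L': s3 → s1
  read 'L': s1 → s0
  read 'L': s0 → s1
  read 'L': s1 → s0
  end s0, rejected
w3:
  start at s1
  read 'L': s1 → s0
  read 'L': s0 → s1
  read 'L': s1 → s0
  read 'R': s0 → s3
  read 'R': s3 → s0
  read 'R': s0 → s3
  read 'L': s3 → s1
  read 'L': s1 → s0
  end s0, rejected
w4:
  start at s1
  read 'R': s1 → s1
  read 'R': s1 → s1
  read 'L': s1 → s0
  read 'L': s0 → s1
  read 'R': s1 → s1
  end s1, accepted

w1, w4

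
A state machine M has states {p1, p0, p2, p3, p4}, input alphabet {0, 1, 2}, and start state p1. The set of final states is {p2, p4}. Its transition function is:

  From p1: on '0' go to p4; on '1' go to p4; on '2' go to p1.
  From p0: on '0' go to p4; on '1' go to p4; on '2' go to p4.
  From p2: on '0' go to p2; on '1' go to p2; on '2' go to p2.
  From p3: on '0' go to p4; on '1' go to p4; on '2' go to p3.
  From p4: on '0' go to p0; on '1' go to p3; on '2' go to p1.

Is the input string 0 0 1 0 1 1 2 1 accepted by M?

Yes

p1 → p4 → p0 → p4 → p0 → p4 → p3 → p3 → p4
End state p4 is accepting.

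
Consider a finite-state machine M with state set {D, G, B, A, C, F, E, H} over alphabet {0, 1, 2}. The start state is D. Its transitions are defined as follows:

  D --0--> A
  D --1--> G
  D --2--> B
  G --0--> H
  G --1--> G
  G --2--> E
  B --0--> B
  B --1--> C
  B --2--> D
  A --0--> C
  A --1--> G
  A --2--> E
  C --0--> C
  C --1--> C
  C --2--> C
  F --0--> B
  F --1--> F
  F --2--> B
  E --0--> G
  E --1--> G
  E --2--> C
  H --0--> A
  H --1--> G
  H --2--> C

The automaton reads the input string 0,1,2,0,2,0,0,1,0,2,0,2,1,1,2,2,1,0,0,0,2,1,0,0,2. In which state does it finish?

C

D → A → G → E → G → E → G → H → G → H → C → C → C → C → C → C → C → C → C → C → C → C → C → C → C → C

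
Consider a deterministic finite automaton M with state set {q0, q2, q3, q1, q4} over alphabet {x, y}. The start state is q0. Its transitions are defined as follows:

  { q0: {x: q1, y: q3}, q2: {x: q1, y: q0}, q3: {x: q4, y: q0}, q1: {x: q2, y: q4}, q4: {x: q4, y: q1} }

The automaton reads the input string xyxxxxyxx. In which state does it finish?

Trace: q0 -x-> q1 -y-> q4 -x-> q4 -x-> q4 -x-> q4 -x-> q4 -y-> q1 -x-> q2 -x-> q1

q1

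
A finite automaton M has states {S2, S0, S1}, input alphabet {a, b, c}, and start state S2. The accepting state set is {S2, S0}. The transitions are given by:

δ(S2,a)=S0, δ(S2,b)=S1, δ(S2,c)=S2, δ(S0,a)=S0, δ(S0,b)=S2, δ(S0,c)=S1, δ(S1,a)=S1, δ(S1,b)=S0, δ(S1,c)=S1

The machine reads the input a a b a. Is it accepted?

start at S2
read 'a': S2 → S0
read 'a': S0 → S0
read 'b': S0 → S2
read 'a': S2 → S0
End state S0 is accepting.

Yes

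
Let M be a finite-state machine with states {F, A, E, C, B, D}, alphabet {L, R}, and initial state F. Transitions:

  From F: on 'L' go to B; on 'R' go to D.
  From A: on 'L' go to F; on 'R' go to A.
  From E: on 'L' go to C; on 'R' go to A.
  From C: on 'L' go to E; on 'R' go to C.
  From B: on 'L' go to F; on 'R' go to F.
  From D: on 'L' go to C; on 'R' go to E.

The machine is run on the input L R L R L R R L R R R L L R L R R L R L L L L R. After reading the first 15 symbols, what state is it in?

start at F
read 'L': F → B
read 'R': B → F
read 'L': F → B
read 'R': B → F
read 'L': F → B
read 'R': B → F
read 'R': F → D
read 'L': D → C
read 'R': C → C
read 'R': C → C
read 'R': C → C
read 'L': C → E
read 'L': E → C
read 'R': C → C
read 'L': C → E
After 15 symbols: E.

E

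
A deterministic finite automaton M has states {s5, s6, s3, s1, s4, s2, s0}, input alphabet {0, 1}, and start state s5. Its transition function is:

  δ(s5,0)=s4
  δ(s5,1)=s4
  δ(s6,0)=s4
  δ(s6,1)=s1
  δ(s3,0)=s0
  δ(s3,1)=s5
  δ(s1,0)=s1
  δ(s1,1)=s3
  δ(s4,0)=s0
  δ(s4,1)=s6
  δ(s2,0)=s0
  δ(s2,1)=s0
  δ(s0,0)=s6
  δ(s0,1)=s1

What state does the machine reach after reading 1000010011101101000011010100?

s0

s5 → s4 → s0 → s6 → s4 → s0 → s1 → s1 → s1 → s3 → s5 → s4 → s0 → s1 → s3 → s0 → s1 → s1 → s1 → s1 → s1 → s3 → s5 → s4 → s6 → s4 → s6 → s4 → s0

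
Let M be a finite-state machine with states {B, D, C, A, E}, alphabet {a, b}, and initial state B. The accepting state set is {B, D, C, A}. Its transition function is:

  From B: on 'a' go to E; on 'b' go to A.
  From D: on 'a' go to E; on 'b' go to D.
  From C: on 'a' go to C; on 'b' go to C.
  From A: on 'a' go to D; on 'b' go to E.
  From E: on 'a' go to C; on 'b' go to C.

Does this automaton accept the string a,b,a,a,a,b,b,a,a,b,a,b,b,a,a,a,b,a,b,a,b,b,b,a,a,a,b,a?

Yes

B → E → C → C → C → C → C → C → C → C → C → C → C → C → C → C → C → C → C → C → C → C → C → C → C → C → C → C → C
End state C is accepting.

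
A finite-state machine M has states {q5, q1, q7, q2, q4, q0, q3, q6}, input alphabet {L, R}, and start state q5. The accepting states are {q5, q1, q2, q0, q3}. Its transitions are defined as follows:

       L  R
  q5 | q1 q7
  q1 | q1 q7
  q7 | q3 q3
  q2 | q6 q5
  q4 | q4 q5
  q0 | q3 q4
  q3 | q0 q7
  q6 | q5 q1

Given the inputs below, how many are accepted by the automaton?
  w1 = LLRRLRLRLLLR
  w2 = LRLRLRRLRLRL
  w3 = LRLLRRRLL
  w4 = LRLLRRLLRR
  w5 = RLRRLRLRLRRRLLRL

3

w1: Trace: q5 -L-> q1 -L-> q1 -R-> q7 -R-> q3 -L-> q0 -R-> q4 -L-> q4 -R-> q5 -L-> q1 -L-> q1 -L-> q1 -R-> q7  → end q7, rejected
w2: Trace: q5 -L-> q1 -R-> q7 -L-> q3 -R-> q7 -L-> q3 -R-> q7 -R-> q3 -L-> q0 -R-> q4 -L-> q4 -R-> q5 -L-> q1  → end q1, accepted
w3: Trace: q5 -L-> q1 -R-> q7 -L-> q3 -L-> q0 -R-> q4 -R-> q5 -R-> q7 -L-> q3 -L-> q0  → end q0, accepted
w4: Trace: q5 -L-> q1 -R-> q7 -L-> q3 -L-> q0 -R-> q4 -R-> q5 -L-> q1 -L-> q1 -R-> q7 -R-> q3  → end q3, accepted
w5: Trace: q5 -R-> q7 -L-> q3 -R-> q7 -R-> q3 -L-> q0 -R-> q4 -L-> q4 -R-> q5 -L-> q1 -R-> q7 -R-> q3 -R-> q7 -L-> q3 -L-> q0 -R-> q4 -L-> q4  → end q4, rejected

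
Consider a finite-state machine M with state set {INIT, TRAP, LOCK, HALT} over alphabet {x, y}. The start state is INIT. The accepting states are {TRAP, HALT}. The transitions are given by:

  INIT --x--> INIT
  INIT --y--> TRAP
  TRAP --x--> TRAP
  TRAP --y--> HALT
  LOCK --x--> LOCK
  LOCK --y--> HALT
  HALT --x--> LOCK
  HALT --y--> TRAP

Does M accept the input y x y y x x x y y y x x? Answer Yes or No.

No

start at INIT
read 'y': INIT → TRAP
read 'x': TRAP → TRAP
read 'y': TRAP → HALT
read 'y': HALT → TRAP
read 'x': TRAP → TRAP
read 'x': TRAP → TRAP
read 'x': TRAP → TRAP
read 'y': TRAP → HALT
read 'y': HALT → TRAP
read 'y': TRAP → HALT
read 'x': HALT → LOCK
read 'x': LOCK → LOCK
End state LOCK is not accepting.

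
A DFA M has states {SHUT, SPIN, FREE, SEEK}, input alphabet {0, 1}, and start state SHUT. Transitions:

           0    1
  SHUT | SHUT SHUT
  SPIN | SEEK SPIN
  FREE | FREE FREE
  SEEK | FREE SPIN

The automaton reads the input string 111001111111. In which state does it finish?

SHUT → SHUT → SHUT → SHUT → SHUT → SHUT → SHUT → SHUT → SHUT → SHUT → SHUT → SHUT → SHUT

SHUT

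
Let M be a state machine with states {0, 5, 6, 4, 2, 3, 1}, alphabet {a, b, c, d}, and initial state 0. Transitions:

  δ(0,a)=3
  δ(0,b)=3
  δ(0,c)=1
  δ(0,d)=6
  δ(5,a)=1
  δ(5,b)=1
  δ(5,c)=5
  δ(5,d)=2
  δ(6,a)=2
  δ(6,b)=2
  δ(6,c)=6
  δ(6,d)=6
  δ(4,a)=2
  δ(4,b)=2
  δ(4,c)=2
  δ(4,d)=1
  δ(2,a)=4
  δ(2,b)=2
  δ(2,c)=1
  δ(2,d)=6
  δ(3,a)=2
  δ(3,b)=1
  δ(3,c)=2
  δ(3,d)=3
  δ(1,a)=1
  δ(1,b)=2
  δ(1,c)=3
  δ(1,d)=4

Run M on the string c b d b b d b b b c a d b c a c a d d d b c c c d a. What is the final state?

2

start at 0
read 'c': 0 → 1
read 'b': 1 → 2
read 'd': 2 → 6
read 'b': 6 → 2
read 'b': 2 → 2
read 'd': 2 → 6
read 'b': 6 → 2
read 'b': 2 → 2
read 'b': 2 → 2
read 'c': 2 → 1
read 'a': 1 → 1
read 'd': 1 → 4
read 'b': 4 → 2
read 'c': 2 → 1
read 'a': 1 → 1
read 'c': 1 → 3
read 'a': 3 → 2
read 'd': 2 → 6
read 'd': 6 → 6
read 'd': 6 → 6
read 'b': 6 → 2
read 'c': 2 → 1
read 'c': 1 → 3
read 'c': 3 → 2
read 'd': 2 → 6
read 'a': 6 → 2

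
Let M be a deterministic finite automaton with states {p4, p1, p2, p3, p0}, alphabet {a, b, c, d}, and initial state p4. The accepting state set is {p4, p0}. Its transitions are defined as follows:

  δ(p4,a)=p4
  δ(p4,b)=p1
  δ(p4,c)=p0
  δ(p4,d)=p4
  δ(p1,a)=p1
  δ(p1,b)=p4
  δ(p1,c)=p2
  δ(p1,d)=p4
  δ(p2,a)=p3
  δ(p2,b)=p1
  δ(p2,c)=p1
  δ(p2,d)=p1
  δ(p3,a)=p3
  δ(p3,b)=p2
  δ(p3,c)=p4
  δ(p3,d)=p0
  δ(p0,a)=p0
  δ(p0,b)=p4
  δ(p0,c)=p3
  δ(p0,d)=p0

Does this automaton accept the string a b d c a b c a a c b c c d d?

Trace: p4 -a-> p4 -b-> p1 -d-> p4 -c-> p0 -a-> p0 -b-> p4 -c-> p0 -a-> p0 -a-> p0 -c-> p3 -b-> p2 -c-> p1 -c-> p2 -d-> p1 -d-> p4
End state p4 is accepting.

Yes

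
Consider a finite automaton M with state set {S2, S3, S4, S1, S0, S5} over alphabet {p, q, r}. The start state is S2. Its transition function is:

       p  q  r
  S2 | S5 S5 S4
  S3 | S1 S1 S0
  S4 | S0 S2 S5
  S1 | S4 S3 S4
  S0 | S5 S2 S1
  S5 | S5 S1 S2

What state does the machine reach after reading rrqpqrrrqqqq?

S1

S2 → S4 → S5 → S1 → S4 → S2 → S4 → S5 → S2 → S5 → S1 → S3 → S1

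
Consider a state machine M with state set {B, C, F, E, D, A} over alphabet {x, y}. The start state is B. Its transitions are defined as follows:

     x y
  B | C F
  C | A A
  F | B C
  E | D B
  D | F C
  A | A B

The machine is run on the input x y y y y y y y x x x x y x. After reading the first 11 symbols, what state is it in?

A

B → C → A → B → F → C → A → B → F → B → C → A
After 11 symbols: A.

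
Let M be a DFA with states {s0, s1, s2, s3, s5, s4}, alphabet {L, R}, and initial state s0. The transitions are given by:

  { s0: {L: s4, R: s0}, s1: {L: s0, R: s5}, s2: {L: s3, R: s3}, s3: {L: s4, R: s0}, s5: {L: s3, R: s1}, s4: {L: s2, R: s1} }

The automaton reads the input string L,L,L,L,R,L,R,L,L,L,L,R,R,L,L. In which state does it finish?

s4

Trace: s0 -L-> s4 -L-> s2 -L-> s3 -L-> s4 -R-> s1 -L-> s0 -R-> s0 -L-> s4 -L-> s2 -L-> s3 -L-> s4 -R-> s1 -R-> s5 -L-> s3 -L-> s4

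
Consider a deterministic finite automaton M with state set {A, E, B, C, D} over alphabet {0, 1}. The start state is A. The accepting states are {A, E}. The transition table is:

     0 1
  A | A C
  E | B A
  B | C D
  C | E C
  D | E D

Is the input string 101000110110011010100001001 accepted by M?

No

start at A
read '1': A → C
read '0': C → E
read '1': E → A
read '0': A → A
read '0': A → A
read '0': A → A
read '1': A → C
read '1': C → C
read '0': C → E
read '1': E → A
read '1': A → C
read '0': C → E
read '0': E → B
read '1': B → D
read '1': D → D
read '0': D → E
read '1': E → A
read '0': A → A
read '1': A → C
read '0': C → E
read '0': E → B
read '0': B → C
read '0': C → E
read '1': E → A
read '0': A → A
read '0': A → A
read '1': A → C
End state C is not accepting.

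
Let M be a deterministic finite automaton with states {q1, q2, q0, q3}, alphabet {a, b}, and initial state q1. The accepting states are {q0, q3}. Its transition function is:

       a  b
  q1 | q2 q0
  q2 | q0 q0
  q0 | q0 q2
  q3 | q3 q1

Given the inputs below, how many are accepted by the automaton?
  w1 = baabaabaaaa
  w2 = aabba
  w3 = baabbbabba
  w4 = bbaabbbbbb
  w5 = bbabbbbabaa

w1:
  start at q1
  read 'b': q1 → q0
  read 'a': q0 → q0
  read 'a': q0 → q0
  read 'b': q0 → q2
  read 'a': q2 → q0
  read 'a': q0 → q0
  read 'b': q0 → q2
  read 'a': q2 → q0
  read 'a': q0 → q0
  read 'a': q0 → q0
  read 'a': q0 → q0
  end q0, accepted
w2:
  start at q1
  read 'a': q1 → q2
  read 'a': q2 → q0
  read 'b': q0 → q2
  read 'b': q2 → q0
  read 'a': q0 → q0
  end q0, accepted
w3:
  start at q1
  read 'b': q1 → q0
  read 'a': q0 → q0
  read 'a': q0 → q0
  read 'b': q0 → q2
  read 'b': q2 → q0
  read 'b': q0 → q2
  read 'a': q2 → q0
  read 'b': q0 → q2
  read 'b': q2 → q0
  read 'a': q0 → q0
  end q0, accepted
w4:
  start at q1
  read 'b': q1 → q0
  read 'b': q0 → q2
  read 'a': q2 → q0
  read 'a': q0 → q0
  read 'b': q0 → q2
  read 'b': q2 → q0
  read 'b': q0 → q2
  read 'b': q2 → q0
  read 'b': q0 → q2
  read 'b': q2 → q0
  end q0, accepted
w5:
  start at q1
  read 'b': q1 → q0
  read 'b': q0 → q2
  read 'a': q2 → q0
  read 'b': q0 → q2
  read 'b': q2 → q0
  read 'b': q0 → q2
  read 'b': q2 → q0
  read 'a': q0 → q0
  read 'b': q0 → q2
  read 'a': q2 → q0
  read 'a': q0 → q0
  end q0, accepted

5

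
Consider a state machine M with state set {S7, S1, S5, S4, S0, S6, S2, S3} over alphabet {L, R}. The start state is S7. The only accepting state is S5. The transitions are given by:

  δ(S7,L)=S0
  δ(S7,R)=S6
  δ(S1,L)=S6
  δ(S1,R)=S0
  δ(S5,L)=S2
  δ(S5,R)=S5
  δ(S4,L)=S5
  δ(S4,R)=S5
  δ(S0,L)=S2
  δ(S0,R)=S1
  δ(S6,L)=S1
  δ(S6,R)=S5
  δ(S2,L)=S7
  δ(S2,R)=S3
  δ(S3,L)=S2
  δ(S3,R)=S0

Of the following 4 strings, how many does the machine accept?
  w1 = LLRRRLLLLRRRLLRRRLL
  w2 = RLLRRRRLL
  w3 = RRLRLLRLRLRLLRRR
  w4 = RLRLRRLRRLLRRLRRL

1

w1: Trace: S7 -L-> S0 -L-> S2 -R-> S3 -R-> S0 -R-> S1 -L-> S6 -L-> S1 -L-> S6 -L-> S1 -R-> S0 -R-> S1 -R-> S0 -L-> S2 -L-> S7 -R-> S6 -R-> S5 -R-> S5 -L-> S2 -L-> S7  → end S7, rejected
w2: Trace: S7 -R-> S6 -L-> S1 -L-> S6 -R-> S5 -R-> S5 -R-> S5 -R-> S5 -L-> S2 -L-> S7  → end S7, rejected
w3: Trace: S7 -R-> S6 -R-> S5 -L-> S2 -R-> S3 -L-> S2 -L-> S7 -R-> S6 -L-> S1 -R-> S0 -L-> S2 -R-> S3 -L-> S2 -L-> S7 -R-> S6 -R-> S5 -R-> S5  → end S5, accepted
w4: Trace: S7 -R-> S6 -L-> S1 -R-> S0 -L-> S2 -R-> S3 -R-> S0 -L-> S2 -R-> S3 -R-> S0 -L-> S2 -L-> S7 -R-> S6 -R-> S5 -L-> S2 -R-> S3 -R-> S0 -L-> S2  → end S2, rejected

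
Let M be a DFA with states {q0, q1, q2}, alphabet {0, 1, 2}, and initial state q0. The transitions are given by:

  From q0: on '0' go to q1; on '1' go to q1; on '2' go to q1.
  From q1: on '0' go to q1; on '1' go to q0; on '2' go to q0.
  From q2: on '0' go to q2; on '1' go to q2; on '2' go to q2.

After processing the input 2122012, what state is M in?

Trace: q0 -2-> q1 -1-> q0 -2-> q1 -2-> q0 -0-> q1 -1-> q0 -2-> q1

q1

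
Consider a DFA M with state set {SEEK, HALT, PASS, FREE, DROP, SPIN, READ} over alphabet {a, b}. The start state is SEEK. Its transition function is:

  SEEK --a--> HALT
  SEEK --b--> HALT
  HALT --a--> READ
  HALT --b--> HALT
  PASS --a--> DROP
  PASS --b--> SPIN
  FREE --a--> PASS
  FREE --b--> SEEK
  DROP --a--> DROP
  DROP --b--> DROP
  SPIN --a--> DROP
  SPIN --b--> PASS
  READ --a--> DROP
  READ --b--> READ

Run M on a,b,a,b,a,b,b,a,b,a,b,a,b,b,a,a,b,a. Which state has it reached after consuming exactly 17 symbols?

DROP

SEEK → HALT → HALT → READ → READ → DROP → DROP → DROP → DROP → DROP → DROP → DROP → DROP → DROP → DROP → DROP → DROP → DROP
After 17 symbols: DROP.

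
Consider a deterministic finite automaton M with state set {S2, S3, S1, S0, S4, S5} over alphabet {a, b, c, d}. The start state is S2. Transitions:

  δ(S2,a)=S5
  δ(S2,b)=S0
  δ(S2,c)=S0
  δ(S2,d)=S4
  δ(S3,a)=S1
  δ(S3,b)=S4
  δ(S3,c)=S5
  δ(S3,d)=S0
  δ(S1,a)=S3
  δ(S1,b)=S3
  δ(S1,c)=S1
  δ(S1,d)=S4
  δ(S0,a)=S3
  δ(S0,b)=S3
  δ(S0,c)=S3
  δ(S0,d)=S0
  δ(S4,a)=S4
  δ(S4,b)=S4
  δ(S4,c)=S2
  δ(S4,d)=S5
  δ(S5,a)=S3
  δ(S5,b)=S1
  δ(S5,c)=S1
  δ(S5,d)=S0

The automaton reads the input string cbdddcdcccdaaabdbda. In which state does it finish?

Trace: S2 -c-> S0 -b-> S3 -d-> S0 -d-> S0 -d-> S0 -c-> S3 -d-> S0 -c-> S3 -c-> S5 -c-> S1 -d-> S4 -a-> S4 -a-> S4 -a-> S4 -b-> S4 -d-> S5 -b-> S1 -d-> S4 -a-> S4

S4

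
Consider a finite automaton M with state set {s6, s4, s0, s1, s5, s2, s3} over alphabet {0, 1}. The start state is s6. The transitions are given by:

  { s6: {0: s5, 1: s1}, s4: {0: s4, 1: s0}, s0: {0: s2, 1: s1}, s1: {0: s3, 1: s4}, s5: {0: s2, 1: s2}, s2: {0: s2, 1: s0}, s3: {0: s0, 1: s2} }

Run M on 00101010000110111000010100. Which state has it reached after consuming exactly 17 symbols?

start at s6
read '0': s6 → s5
read '0': s5 → s2
read '1': s2 → s0
read '0': s0 → s2
read '1': s2 → s0
read '0': s0 → s2
read '1': s2 → s0
read '0': s0 → s2
read '0': s2 → s2
read '0': s2 → s2
read '0': s2 → s2
read '1': s2 → s0
read '1': s0 → s1
read '0': s1 → s3
read '1': s3 → s2
read '1': s2 → s0
read '1': s0 → s1
After 17 symbols: s1.

s1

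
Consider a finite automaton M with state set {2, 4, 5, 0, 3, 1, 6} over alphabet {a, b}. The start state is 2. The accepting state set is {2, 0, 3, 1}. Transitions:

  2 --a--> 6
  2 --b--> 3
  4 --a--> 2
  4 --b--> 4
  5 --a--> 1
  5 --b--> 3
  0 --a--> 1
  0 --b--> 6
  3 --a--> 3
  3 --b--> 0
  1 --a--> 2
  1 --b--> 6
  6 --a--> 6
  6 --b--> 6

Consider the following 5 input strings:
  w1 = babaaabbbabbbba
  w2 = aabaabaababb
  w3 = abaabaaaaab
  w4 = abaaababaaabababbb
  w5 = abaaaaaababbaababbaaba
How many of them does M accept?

0

w1: Trace: 2 -b-> 3 -a-> 3 -b-> 0 -a-> 1 -a-> 2 -a-> 6 -b-> 6 -b-> 6 -b-> 6 -a-> 6 -b-> 6 -b-> 6 -b-> 6 -b-> 6 -a-> 6  → end 6, rejected
w2: Trace: 2 -a-> 6 -a-> 6 -b-> 6 -a-> 6 -a-> 6 -b-> 6 -a-> 6 -a-> 6 -b-> 6 -a-> 6 -b-> 6 -b-> 6  → end 6, rejected
w3: Trace: 2 -a-> 6 -b-> 6 -a-> 6 -a-> 6 -b-> 6 -a-> 6 -a-> 6 -a-> 6 -a-> 6 -a-> 6 -b-> 6  → end 6, rejected
w4: Trace: 2 -a-> 6 -b-> 6 -a-> 6 -a-> 6 -a-> 6 -b-> 6 -a-> 6 -b-> 6 -a-> 6 -a-> 6 -a-> 6 -b-> 6 -a-> 6 -b-> 6 -a-> 6 -b-> 6 -b-> 6 -b-> 6  → end 6, rejected
w5: Trace: 2 -a-> 6 -b-> 6 -a-> 6 -a-> 6 -a-> 6 -a-> 6 -a-> 6 -a-> 6 -b-> 6 -a-> 6 -b-> 6 -b-> 6 -a-> 6 -a-> 6 -b-> 6 -a-> 6 -b-> 6 -b-> 6 -a-> 6 -a-> 6 -b-> 6 -a-> 6  → end 6, rejected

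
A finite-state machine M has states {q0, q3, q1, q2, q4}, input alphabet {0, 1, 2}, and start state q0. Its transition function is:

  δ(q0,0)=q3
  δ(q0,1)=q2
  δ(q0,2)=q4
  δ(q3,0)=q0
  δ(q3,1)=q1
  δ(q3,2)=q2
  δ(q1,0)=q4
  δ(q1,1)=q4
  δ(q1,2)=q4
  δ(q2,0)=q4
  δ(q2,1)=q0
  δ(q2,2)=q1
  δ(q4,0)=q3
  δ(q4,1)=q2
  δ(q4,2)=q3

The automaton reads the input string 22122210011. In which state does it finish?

start at q0
read '2': q0 → q4
read '2': q4 → q3
read '1': q3 → q1
read '2': q1 → q4
read '2': q4 → q3
read '2': q3 → q2
read '1': q2 → q0
read '0': q0 → q3
read '0': q3 → q0
read '1': q0 → q2
read '1': q2 → q0

q0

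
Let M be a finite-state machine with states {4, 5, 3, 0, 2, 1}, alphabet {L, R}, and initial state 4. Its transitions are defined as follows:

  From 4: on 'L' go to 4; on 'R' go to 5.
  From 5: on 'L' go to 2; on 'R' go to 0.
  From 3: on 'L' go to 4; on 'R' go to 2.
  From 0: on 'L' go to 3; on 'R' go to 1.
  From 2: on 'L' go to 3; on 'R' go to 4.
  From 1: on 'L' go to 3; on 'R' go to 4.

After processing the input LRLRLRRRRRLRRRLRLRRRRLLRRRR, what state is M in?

4

4 → 4 → 5 → 2 → 4 → 4 → 5 → 0 → 1 → 4 → 5 → 2 → 4 → 5 → 0 → 3 → 2 → 3 → 2 → 4 → 5 → 0 → 3 → 4 → 5 → 0 → 1 → 4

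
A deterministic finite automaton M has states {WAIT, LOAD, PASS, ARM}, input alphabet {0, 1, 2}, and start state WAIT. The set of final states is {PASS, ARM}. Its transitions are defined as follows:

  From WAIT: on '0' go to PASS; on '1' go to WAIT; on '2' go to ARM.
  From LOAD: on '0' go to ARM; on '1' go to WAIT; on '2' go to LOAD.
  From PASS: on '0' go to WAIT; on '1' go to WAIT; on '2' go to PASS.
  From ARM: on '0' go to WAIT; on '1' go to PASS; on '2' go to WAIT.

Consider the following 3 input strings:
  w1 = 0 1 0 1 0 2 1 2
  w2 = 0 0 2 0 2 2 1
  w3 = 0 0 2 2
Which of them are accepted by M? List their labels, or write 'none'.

w1

w1:
  start at WAIT
  read '0': WAIT → PASS
  read '1': PASS → WAIT
  read '0': WAIT → PASS
  read '1': PASS → WAIT
  read '0': WAIT → PASS
  read '2': PASS → PASS
  read '1': PASS → WAIT
  read '2': WAIT → ARM
  end ARM, accepted
w2:
  start at WAIT
  read '0': WAIT → PASS
  read '0': PASS → WAIT
  read '2': WAIT → ARM
  read '0': ARM → WAIT
  read '2': WAIT → ARM
  read '2': ARM → WAIT
  read '1': WAIT → WAIT
  end WAIT, rejected
w3:
  start at WAIT
  read '0': WAIT → PASS
  read '0': PASS → WAIT
  read '2': WAIT → ARM
  read '2': ARM → WAIT
  end WAIT, rejected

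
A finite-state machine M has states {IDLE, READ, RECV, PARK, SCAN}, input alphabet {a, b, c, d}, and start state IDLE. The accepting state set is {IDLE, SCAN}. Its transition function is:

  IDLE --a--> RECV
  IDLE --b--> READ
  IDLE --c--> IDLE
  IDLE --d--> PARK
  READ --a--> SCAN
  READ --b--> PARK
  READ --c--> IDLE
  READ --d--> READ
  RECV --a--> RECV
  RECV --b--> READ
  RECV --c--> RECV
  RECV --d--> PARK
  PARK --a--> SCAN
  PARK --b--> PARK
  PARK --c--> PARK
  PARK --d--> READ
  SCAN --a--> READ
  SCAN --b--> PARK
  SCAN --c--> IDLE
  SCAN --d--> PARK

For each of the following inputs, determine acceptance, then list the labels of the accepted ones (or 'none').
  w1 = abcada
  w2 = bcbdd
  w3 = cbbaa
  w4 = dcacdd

w1: Trace: IDLE -a-> RECV -b-> READ -c-> IDLE -a-> RECV -d-> PARK -a-> SCAN  → end SCAN, accepted
w2: Trace: IDLE -b-> READ -c-> IDLE -b-> READ -d-> READ -d-> READ  → end READ, rejected
w3: Trace: IDLE -c-> IDLE -b-> READ -b-> PARK -a-> SCAN -a-> READ  → end READ, rejected
w4: Trace: IDLE -d-> PARK -c-> PARK -a-> SCAN -c-> IDLE -d-> PARK -d-> READ  → end READ, rejected

w1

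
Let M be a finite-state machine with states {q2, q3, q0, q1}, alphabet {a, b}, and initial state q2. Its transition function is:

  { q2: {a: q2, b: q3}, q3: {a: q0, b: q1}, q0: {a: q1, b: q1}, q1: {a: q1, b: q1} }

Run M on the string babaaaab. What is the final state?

start at q2
read 'b': q2 → q3
read 'a': q3 → q0
read 'b': q0 → q1
read 'a': q1 → q1
read 'a': q1 → q1
read 'a': q1 → q1
read 'a': q1 → q1
read 'b': q1 → q1

q1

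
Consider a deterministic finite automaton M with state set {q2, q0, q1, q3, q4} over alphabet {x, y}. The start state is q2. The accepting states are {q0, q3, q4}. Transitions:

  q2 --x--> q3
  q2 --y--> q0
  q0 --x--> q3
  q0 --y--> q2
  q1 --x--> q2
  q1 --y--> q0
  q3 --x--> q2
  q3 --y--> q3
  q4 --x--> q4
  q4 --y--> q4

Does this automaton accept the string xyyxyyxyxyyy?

Trace: q2 -x-> q3 -y-> q3 -y-> q3 -x-> q2 -y-> q0 -y-> q2 -x-> q3 -y-> q3 -x-> q2 -y-> q0 -y-> q2 -y-> q0
End state q0 is accepting.

Yes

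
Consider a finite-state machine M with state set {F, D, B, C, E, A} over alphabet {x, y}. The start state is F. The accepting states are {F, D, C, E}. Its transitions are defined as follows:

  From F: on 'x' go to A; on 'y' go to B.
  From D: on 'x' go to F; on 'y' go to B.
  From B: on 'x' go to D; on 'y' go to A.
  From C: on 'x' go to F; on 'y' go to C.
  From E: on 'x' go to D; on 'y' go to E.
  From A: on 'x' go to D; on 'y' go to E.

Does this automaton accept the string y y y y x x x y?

Yes

start at F
read 'y': F → B
read 'y': B → A
read 'y': A → E
read 'y': E → E
read 'x': E → D
read 'x': D → F
read 'x': F → A
read 'y': A → E
End state E is accepting.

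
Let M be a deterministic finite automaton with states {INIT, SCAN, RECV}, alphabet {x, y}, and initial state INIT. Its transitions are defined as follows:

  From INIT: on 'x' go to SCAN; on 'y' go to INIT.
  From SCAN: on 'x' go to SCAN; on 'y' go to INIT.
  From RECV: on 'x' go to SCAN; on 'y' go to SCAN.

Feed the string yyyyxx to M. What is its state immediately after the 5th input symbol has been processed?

SCAN

Trace: INIT -y-> INIT -y-> INIT -y-> INIT -y-> INIT -x-> SCAN
After 5 symbols: SCAN.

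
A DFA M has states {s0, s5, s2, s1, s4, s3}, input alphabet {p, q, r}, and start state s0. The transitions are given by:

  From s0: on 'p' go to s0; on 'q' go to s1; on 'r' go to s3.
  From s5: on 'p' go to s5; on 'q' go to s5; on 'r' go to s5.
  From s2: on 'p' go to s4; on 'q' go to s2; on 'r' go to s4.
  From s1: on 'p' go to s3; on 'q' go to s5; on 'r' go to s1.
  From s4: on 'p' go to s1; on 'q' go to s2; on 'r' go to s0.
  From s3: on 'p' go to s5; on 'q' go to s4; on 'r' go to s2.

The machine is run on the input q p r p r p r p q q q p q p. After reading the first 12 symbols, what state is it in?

s5

Trace: s0 -q-> s1 -p-> s3 -r-> s2 -p-> s4 -r-> s0 -p-> s0 -r-> s3 -p-> s5 -q-> s5 -q-> s5 -q-> s5 -p-> s5
After 12 symbols: s5.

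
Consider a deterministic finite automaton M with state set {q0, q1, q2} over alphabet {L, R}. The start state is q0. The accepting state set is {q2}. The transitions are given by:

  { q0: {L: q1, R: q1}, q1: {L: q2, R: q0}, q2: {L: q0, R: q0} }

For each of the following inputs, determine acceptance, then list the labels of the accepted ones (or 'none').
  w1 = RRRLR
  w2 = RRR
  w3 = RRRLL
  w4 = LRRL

w4

w1: q0 → q1 → q0 → q1 → q2 → q0  → end q0, rejected
w2: q0 → q1 → q0 → q1  → end q1, rejected
w3: q0 → q1 → q0 → q1 → q2 → q0  → end q0, rejected
w4: q0 → q1 → q0 → q1 → q2  → end q2, accepted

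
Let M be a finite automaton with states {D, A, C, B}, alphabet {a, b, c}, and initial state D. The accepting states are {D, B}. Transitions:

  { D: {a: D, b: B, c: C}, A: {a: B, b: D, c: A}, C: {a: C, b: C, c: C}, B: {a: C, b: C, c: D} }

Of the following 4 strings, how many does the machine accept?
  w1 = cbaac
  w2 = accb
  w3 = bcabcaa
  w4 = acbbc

1

w1: D → C → C → C → C → C  → end C, rejected
w2: D → D → C → C → C  → end C, rejected
w3: D → B → D → D → B → D → D → D  → end D, accepted
w4: D → D → C → C → C → C  → end C, rejected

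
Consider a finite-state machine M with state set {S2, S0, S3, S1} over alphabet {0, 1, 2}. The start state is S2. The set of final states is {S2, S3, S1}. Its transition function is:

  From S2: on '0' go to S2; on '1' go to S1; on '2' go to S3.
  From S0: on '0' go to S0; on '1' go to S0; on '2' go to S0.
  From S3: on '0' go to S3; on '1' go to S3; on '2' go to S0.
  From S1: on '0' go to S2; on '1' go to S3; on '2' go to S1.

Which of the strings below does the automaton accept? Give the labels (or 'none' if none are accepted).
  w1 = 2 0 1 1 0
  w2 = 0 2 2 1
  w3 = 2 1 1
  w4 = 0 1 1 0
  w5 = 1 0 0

w1, w3, w4, w5

w1:
  start at S2
  read '2': S2 → S3
  read '0': S3 → S3
  read '1': S3 → S3
  read '1': S3 → S3
  read '0': S3 → S3
  end S3, accepted
w2:
  start at S2
  read '0': S2 → S2
  read '2': S2 → S3
  read '2': S3 → S0
  read '1': S0 → S0
  end S0, rejected
w3:
  start at S2
  read '2': S2 → S3
  read '1': S3 → S3
  read '1': S3 → S3
  end S3, accepted
w4:
  start at S2
  read '0': S2 → S2
  read '1': S2 → S1
  read '1': S1 → S3
  read '0': S3 → S3
  end S3, accepted
w5:
  start at S2
  read '1': S2 → S1
  read '0': S1 → S2
  read '0': S2 → S2
  end S2, accepted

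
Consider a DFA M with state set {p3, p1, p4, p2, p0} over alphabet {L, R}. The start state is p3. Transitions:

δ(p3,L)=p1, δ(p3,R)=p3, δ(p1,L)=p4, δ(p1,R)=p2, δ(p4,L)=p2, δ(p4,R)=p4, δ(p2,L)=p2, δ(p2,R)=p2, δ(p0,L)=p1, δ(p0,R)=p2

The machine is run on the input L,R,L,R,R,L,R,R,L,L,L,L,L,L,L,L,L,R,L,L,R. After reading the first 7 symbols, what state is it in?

p2

p3 → p1 → p2 → p2 → p2 → p2 → p2 → p2
After 7 symbols: p2.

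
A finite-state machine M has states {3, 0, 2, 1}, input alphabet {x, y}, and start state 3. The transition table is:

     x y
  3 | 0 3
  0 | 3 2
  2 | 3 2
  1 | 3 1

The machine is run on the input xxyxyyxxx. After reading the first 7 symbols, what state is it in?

Trace: 3 -x-> 0 -x-> 3 -y-> 3 -x-> 0 -y-> 2 -y-> 2 -x-> 3
After 7 symbols: 3.

3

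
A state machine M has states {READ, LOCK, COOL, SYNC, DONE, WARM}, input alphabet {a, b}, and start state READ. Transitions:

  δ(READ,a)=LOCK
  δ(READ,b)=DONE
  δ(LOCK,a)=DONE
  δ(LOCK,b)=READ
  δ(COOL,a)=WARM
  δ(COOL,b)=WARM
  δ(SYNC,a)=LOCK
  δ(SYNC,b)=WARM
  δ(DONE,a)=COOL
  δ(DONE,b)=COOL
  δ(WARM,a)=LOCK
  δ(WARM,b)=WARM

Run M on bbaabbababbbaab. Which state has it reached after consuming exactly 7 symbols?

READ → DONE → COOL → WARM → LOCK → READ → DONE → COOL
After 7 symbols: COOL.

COOL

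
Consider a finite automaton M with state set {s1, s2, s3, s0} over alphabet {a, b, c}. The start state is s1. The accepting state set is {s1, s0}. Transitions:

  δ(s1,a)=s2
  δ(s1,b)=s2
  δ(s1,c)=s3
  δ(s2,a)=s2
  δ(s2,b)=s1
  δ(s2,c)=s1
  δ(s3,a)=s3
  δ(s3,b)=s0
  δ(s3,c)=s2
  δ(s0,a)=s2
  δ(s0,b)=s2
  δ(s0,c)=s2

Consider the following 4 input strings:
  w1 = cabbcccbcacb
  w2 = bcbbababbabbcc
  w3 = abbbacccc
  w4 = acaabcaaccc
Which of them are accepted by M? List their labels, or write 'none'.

w1, w3

w1: s1 → s3 → s3 → s0 → s2 → s1 → s3 → s2 → s1 → s3 → s3 → s2 → s1  → end s1, accepted
w2: s1 → s2 → s1 → s2 → s1 → s2 → s1 → s2 → s1 → s2 → s2 → s1 → s2 → s1 → s3  → end s3, rejected
w3: s1 → s2 → s1 → s2 → s1 → s2 → s1 → s3 → s2 → s1  → end s1, accepted
w4: s1 → s2 → s1 → s2 → s2 → s1 → s3 → s3 → s3 → s2 → s1 → s3  → end s3, rejected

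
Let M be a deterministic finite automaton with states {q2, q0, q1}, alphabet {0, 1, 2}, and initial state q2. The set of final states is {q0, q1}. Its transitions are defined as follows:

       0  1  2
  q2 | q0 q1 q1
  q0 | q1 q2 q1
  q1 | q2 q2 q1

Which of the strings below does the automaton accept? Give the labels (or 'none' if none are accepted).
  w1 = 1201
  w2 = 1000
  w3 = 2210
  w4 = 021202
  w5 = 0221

w1, w2, w3, w4

w1:
  start at q2
  read '1': q2 → q1
  read '2': q1 → q1
  read '0': q1 → q2
  read '1': q2 → q1
  end q1, accepted
w2:
  start at q2
  read '1': q2 → q1
  read '0': q1 → q2
  read '0': q2 → q0
  read '0': q0 → q1
  end q1, accepted
w3:
  start at q2
  read '2': q2 → q1
  read '2': q1 → q1
  read '1': q1 → q2
  read '0': q2 → q0
  end q0, accepted
w4:
  start at q2
  read '0': q2 → q0
  read '2': q0 → q1
  read '1': q1 → q2
  read '2': q2 → q1
  read '0': q1 → q2
  read '2': q2 → q1
  end q1, accepted
w5:
  start at q2
  read '0': q2 → q0
  read '2': q0 → q1
  read '2': q1 → q1
  read '1': q1 → q2
  end q2, rejected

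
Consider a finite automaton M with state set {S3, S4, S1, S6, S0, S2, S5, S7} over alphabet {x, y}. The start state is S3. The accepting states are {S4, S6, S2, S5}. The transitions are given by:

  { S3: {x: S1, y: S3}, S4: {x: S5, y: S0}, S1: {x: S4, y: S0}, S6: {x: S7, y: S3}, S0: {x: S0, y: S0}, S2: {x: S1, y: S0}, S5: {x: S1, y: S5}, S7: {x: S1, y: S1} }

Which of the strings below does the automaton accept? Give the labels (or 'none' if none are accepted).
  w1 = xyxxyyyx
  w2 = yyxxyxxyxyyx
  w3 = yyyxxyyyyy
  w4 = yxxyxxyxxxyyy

w1: S3 → S1 → S0 → S0 → S0 → S0 → S0 → S0 → S0  → end S0, rejected
w2: S3 → S3 → S3 → S1 → S4 → S0 → S0 → S0 → S0 → S0 → S0 → S0 → S0  → end S0, rejected
w3: S3 → S3 → S3 → S3 → S1 → S4 → S0 → S0 → S0 → S0 → S0  → end S0, rejected
w4: S3 → S3 → S1 → S4 → S0 → S0 → S0 → S0 → S0 → S0 → S0 → S0 → S0 → S0  → end S0, rejected

none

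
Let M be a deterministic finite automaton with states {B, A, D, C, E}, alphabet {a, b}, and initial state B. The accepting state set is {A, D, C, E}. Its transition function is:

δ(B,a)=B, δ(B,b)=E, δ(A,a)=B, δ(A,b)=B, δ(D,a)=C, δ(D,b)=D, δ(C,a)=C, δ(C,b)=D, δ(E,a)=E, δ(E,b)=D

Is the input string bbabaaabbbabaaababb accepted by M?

Trace: B -b-> E -b-> D -a-> C -b-> D -a-> C -a-> C -a-> C -b-> D -b-> D -b-> D -a-> C -b-> D -a-> C -a-> C -a-> C -b-> D -a-> C -b-> D -b-> D
End state D is accepting.

Yes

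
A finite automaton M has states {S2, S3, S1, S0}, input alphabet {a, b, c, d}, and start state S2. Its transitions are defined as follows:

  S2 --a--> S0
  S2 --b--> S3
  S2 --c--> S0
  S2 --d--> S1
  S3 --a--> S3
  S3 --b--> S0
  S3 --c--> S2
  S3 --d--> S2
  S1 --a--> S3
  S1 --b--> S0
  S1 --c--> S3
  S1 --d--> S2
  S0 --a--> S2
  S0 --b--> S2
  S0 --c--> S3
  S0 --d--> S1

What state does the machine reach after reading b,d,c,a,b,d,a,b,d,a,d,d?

S1

S2 → S3 → S2 → S0 → S2 → S3 → S2 → S0 → S2 → S1 → S3 → S2 → S1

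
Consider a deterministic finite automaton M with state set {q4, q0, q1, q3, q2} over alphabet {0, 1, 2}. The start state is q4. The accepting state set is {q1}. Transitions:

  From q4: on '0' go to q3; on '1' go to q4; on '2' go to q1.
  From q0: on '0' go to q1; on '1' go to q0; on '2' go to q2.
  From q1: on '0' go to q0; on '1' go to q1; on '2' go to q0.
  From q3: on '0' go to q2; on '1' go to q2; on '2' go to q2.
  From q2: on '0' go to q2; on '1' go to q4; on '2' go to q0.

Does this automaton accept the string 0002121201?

start at q4
read '0': q4 → q3
read '0': q3 → q2
read '0': q2 → q2
read '2': q2 → q0
read '1': q0 → q0
read '2': q0 → q2
read '1': q2 → q4
read '2': q4 → q1
read '0': q1 → q0
read '1': q0 → q0
End state q0 is not accepting.

No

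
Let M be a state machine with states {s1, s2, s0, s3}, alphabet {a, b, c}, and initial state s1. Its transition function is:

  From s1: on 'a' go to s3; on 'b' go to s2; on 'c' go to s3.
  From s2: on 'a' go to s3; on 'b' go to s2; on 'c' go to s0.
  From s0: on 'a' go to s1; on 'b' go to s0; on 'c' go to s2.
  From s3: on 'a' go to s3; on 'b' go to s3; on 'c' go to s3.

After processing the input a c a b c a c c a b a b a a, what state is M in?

start at s1
read 'a': s1 → s3
read 'c': s3 → s3
read 'a': s3 → s3
read 'b': s3 → s3
read 'c': s3 → s3
read 'a': s3 → s3
read 'c': s3 → s3
read 'c': s3 → s3
read 'a': s3 → s3
read 'b': s3 → s3
read 'a': s3 → s3
read 'b': s3 → s3
read 'a': s3 → s3
read 'a': s3 → s3

s3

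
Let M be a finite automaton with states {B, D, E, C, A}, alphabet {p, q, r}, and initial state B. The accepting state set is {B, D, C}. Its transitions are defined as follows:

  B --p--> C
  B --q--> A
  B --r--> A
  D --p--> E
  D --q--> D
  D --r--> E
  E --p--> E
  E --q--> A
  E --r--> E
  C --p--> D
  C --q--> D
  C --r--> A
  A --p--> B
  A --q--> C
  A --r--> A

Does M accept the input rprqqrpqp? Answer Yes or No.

Yes

start at B
read 'r': B → A
read 'p': A → B
read 'r': B → A
read 'q': A → C
read 'q': C → D
read 'r': D → E
read 'p': E → E
read 'q': E → A
read 'p': A → B
End state B is accepting.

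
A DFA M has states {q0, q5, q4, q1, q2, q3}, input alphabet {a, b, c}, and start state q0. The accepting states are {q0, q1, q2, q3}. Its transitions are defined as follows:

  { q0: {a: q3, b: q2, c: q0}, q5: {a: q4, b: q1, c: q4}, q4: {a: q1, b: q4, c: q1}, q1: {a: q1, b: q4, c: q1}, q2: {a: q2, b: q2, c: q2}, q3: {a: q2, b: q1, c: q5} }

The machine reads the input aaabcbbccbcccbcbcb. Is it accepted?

Yes

Trace: q0 -a-> q3 -a-> q2 -a-> q2 -b-> q2 -c-> q2 -b-> q2 -b-> q2 -c-> q2 -c-> q2 -b-> q2 -c-> q2 -c-> q2 -c-> q2 -b-> q2 -c-> q2 -b-> q2 -c-> q2 -b-> q2
End state q2 is accepting.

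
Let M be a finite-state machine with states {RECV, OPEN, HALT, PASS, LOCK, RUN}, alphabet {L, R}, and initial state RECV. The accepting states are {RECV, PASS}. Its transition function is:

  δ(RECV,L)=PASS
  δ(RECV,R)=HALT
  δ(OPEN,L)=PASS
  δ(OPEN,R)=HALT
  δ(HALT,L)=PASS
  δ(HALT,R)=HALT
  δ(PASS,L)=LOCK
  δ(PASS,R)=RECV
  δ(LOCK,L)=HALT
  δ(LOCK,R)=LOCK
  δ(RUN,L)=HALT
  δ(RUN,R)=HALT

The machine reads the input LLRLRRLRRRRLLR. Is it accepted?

RECV → PASS → LOCK → LOCK → HALT → HALT → HALT → PASS → RECV → HALT → HALT → HALT → PASS → LOCK → LOCK
End state LOCK is not accepting.

No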